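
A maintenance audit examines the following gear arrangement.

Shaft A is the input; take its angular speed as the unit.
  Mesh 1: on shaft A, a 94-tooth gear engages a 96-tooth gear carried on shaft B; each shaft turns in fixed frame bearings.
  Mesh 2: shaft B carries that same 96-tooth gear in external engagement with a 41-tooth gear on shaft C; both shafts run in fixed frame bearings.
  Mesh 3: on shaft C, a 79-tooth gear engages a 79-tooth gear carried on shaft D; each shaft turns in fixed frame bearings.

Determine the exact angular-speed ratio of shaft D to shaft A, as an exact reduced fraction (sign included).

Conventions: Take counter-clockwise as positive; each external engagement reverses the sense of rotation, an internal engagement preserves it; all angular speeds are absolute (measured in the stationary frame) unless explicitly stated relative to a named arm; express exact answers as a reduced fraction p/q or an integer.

-94/41

class = fixed-axis compound train [3 meshes; 3 ratios multiply, 3 sense flips]
mesh 1 [94T→96T]: running ratio 47/48, sense −
mesh 2 [96T→41T]: running ratio 94/41, sense +
mesh 3 [79T→79T]: running ratio 94/41, sense −
ω_out/ω_in = -94/41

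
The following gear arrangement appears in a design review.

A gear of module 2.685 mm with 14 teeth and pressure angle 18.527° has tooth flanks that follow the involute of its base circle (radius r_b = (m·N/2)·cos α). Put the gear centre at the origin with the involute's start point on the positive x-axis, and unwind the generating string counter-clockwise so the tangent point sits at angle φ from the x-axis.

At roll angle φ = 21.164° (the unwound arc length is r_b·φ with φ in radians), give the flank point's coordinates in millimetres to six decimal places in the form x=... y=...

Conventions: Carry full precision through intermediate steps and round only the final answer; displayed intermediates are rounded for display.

class = single-mesh tooth geometry [base-circle involute, m = 2.685, 14T]
pitch radius r_p = m·N/2 = 2.685·14/2 = 18.795000
base radius r_b = r_p·cos α = 18.795000·cos 18.527° = 17.820931
roll angle φ = 21.164° = 0.36938148 rad
x = r_b·(cos φ + φ·sin φ) = 18.995541
y = r_b·(sin φ − φ·cos φ) = 0.295323

x=18.995541 y=0.295323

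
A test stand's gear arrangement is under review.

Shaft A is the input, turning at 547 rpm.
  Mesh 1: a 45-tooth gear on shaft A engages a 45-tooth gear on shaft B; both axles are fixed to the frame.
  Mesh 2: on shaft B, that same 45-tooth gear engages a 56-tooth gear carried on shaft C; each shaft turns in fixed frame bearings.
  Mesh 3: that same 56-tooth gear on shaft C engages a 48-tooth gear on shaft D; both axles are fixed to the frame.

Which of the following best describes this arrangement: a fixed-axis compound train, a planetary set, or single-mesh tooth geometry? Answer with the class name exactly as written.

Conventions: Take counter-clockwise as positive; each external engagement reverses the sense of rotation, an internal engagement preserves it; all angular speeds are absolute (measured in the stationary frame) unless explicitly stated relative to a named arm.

fixed-axis compound train

3-mesh fixed-axis compound train (all bearings frame-fixed)
classification: fixed-axis compound train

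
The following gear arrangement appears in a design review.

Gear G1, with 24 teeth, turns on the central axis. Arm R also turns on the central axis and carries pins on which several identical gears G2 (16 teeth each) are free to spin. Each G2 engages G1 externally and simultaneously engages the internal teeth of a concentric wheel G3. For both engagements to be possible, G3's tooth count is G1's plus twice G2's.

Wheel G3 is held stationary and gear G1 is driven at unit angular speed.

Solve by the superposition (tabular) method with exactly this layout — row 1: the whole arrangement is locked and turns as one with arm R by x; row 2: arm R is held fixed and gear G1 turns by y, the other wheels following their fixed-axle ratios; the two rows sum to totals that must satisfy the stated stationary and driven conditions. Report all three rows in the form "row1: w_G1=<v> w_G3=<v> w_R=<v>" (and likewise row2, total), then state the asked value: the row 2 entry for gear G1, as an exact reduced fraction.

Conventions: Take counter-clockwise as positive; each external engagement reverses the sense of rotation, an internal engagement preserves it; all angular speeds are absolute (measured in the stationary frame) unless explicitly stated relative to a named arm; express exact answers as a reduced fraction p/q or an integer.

row1: w_G1=3/10 w_G3=3/10 w_R=3/10
row2: w_G1=7/10 w_G3=-3/10 w_R=0
total: w_G1=1 w_G3=0 w_R=3/10
asked value: 7/10

recognized (axles ride arm R): planetary set, 24/16/56 teeth
row 1 — lock + rotate with arm: ω_sun = ω_ring = ω_arm = x
row 2 (arm held, sun turns y): ω_ring = −(24/56)·y, ω_arm = 0
boundary: total ω_ring = x − (24/56)·y = 0 and total ω_sun = x + y = 1  ⇒  y = 7/10, x = 3/10
row 2 ring = −(24/56)·7/10 = -3/10
totals (row 1 + row 2): sun 3/10 + 7/10 = 1, ring 3/10 + (-3/10) = 0, arm 3/10 + 0 = 3/10
asked cell (row2, sun) = 7/10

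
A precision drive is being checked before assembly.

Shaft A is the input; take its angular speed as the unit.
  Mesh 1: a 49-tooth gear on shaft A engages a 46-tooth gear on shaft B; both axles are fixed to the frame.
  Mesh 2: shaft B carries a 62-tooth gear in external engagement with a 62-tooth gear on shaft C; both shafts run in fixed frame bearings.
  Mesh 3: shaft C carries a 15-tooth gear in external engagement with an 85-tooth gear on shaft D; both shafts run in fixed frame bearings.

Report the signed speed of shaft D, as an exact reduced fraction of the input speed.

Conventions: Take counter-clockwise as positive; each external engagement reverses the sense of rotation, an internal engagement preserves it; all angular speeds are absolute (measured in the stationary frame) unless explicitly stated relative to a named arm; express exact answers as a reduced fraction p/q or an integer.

-147/782

3-mesh fixed-axis compound train (all bearings frame-fixed)
mesh 1 [49T→46T]: |ω|/ω_in = 1×49/46 = 49/46, sense flips to −
mesh 2 [62T→62T]: |ω|/ω_in = (49/46)×62/62 = 49/46, sense flips to +
mesh 3 [15T→85T]: |ω|/ω_in = (49/46)×15/85 = 147/782, sense flips to −
signed output speed (× input speed) = -147/782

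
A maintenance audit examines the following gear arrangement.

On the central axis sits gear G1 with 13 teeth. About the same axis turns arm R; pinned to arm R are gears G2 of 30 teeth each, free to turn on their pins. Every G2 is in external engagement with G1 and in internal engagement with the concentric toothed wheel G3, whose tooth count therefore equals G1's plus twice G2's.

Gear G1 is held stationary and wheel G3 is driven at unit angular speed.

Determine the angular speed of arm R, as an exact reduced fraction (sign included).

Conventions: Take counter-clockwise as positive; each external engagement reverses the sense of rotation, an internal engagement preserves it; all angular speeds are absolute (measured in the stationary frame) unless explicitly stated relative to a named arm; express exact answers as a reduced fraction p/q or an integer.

planetary set (13T centre, 30T on arm, 73T internal) — Willis relation
ring teeth: 13 + 2·30 = 73
13(ω_sun−ω_arm) = −73(ω_ring−ω_arm),  ω_sun = 0, ω_ring = 1
13(0−ω_arm) = −73(1−ω_arm)  ⇒  86·ω_arm = 73  ⇒  ω_arm = 73/86
exact speed ratio = 73/86

73/86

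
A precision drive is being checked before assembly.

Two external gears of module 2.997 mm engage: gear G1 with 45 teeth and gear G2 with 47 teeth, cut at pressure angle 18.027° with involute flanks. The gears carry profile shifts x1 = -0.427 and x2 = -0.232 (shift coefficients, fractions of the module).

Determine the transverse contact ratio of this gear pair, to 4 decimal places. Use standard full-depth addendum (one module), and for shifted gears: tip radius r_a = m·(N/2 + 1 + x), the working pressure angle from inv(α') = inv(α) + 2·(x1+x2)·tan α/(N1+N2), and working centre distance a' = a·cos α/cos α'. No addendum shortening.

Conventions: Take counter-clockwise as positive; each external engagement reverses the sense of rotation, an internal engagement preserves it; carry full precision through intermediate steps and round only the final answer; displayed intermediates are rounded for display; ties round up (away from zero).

recognized (one external pair, fixed centres): single-mesh tooth geometry, m = 2.997, N1 = 45, N2 = 47
base radii: r_b1 = 64.122292, r_b2 = 66.972171
tip radii: r_a1 = 69.149781, r_a2 = 72.731196
inv(α') = inv(18.027°) + 2·(-0.427-0.232)·tan α/(45+47) = 0.00614797  ⇒  α' = 14.99853°
a' = a·cos α / cos α' = 137.8620·cos 18.027°/cos 14.99853° = 135.718045
action lengths: √(r_a1²−r_b1²) = 25.884820, √(r_a2²−r_b2²) = 28.364681
base pitch p_b = π·m·cos α = 8.953161
CR = (25.884820 + 28.364681 − 135.718045·sin 14.99853°)/8.953161 = 2.136278
contact ratio ≈ 2.1363

2.1363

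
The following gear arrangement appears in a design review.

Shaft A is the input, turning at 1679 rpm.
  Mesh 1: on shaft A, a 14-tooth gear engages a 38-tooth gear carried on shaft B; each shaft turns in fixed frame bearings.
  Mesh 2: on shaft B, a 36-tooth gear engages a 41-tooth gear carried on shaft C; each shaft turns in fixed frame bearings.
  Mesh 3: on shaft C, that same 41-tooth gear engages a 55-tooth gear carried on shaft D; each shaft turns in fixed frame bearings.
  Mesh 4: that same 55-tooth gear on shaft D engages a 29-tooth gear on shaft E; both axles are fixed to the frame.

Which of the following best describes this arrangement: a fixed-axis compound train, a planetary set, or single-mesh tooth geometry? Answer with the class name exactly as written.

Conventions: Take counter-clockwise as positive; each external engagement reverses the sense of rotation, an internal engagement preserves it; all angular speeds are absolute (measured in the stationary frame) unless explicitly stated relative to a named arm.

fixed-axis compound train

topology: fixed-axis compound train — 4 meshes, A→E
classification: fixed-axis compound train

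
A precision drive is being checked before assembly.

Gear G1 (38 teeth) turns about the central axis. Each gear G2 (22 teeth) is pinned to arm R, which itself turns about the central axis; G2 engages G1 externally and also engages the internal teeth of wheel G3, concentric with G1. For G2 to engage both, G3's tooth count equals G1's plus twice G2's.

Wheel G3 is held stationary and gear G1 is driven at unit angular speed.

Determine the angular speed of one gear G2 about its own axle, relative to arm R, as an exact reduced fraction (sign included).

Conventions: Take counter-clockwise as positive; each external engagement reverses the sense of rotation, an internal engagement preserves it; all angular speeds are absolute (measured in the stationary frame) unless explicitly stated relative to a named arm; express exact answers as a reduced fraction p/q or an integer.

-779/660

planetary set (38T centre, 22T on arm, 82T internal) — Willis relation
ring teeth: 38 + 2·22 = 82
38(ω_sun−ω_arm) = −82(ω_ring−ω_arm),  ω_ring = 0, ω_sun = 1
38(1−ω_arm) = −82(0−ω_arm)  ⇒  120·ω_arm = 38  ⇒  ω_arm = 19/60
sun–planet mesh: 38·(1−19/60) = −22·(ω_p−ω_arm)  ⇒  ω_p−ω_arm = -779/660
exact speed ratio = -779/660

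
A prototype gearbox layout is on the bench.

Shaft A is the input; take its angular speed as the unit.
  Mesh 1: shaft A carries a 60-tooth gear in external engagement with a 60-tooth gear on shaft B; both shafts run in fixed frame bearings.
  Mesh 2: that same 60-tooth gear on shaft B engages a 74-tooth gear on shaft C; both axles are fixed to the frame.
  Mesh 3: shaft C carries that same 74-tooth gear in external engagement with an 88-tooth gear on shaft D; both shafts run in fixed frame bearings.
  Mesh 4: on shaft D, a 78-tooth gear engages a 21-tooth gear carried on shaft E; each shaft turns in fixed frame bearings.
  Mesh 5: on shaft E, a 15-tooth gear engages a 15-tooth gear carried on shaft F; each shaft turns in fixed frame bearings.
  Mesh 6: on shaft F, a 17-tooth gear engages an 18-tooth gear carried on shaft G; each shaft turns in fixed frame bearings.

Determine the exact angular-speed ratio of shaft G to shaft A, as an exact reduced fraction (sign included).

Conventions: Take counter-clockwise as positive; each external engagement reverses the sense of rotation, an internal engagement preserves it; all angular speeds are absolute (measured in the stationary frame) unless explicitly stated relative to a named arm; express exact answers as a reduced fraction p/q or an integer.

1105/462

class = fixed-axis compound train [6 meshes; 6 ratios multiply, 6 sense flips]
mesh 1 [60T→60T]: running ratio 1, sense −
mesh 2 [60T→74T]: running ratio 30/37, sense +
mesh 3 [74T→88T]: running ratio 15/22, sense −
mesh 4 [78T→21T]: running ratio 195/77, sense +
mesh 5 [15T→15T]: running ratio 195/77, sense −
mesh 6 [17T→18T]: running ratio 1105/462, sense +
ω_out/ω_in = 1105/462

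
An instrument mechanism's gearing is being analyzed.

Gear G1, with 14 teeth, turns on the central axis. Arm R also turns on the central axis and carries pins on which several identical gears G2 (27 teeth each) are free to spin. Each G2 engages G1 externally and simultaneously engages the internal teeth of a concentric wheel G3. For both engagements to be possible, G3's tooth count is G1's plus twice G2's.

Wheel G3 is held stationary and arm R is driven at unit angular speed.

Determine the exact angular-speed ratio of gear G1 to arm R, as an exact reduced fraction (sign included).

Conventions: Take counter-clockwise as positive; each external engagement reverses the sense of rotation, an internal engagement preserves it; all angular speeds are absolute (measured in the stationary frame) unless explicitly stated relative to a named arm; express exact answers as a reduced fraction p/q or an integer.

41/7

recognized (axles ride arm R): planetary set, 14/27/68 teeth
ring teeth: 14 + 2·27 = 68
14(ω_sun−ω_arm) = −68(ω_ring−ω_arm),  ω_ring = 0, ω_arm = 1
ω_sun = 1 − (68/14)(0−1) = 41/7
ω_out/ω_in = 41/7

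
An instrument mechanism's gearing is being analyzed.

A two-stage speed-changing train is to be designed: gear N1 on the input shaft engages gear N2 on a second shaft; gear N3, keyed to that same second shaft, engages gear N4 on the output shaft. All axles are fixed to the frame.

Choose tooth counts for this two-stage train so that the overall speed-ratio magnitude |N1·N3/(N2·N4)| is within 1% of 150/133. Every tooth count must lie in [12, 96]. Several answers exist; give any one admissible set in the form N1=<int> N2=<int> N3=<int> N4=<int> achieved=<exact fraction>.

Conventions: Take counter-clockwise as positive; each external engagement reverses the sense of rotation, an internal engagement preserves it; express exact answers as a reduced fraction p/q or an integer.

2-stage fixed-axis compound train for ratio 150/133
target = 150/133 in lowest terms: an exact hit needs N1·N3 = k·150 and N2·N4 = k·133 for one integer k, every count in [12, 96]; additionally prefer no 1:1 stage (N1 ≠ N2, N3 ≠ N4)
k = 1: no 1:1-free in-range split of k·150 and k·133 into factor pairs; take k = 2
k = 2: N1·N3 = 300 = 12·25, N2·N4 = 266 = 14·19
achieved = 12·25/(14·19) = 150/133; |achieved − target| = 0 ≤ 3/266 ✓

N1=12 N2=14 N3=25 N4=19 achieved=150/133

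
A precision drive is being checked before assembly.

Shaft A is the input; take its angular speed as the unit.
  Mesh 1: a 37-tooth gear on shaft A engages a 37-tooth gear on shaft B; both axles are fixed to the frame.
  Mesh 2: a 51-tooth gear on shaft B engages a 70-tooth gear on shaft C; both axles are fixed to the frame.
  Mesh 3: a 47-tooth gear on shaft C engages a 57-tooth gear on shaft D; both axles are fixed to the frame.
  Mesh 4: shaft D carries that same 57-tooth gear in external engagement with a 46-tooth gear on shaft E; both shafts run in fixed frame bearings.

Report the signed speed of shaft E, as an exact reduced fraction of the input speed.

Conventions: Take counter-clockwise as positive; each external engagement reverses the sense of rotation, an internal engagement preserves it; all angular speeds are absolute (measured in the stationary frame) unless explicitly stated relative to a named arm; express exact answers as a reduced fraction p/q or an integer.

2397/3220

4-mesh fixed-axis compound train (all bearings frame-fixed)
mesh 1 [37T→37T]: |ω|/ω_in = 1×37/37 = 1, sense flips to −
mesh 2 [51T→70T]: |ω|/ω_in = 1×51/70 = 51/70, sense flips to +
mesh 3 [47T→57T]: |ω|/ω_in = (51/70)×47/57 = 799/1330, sense flips to −
mesh 4 [57T→46T]: |ω|/ω_in = (799/1330)×57/46 = 2397/3220, sense flips to +
signed output speed (× input speed) = 2397/3220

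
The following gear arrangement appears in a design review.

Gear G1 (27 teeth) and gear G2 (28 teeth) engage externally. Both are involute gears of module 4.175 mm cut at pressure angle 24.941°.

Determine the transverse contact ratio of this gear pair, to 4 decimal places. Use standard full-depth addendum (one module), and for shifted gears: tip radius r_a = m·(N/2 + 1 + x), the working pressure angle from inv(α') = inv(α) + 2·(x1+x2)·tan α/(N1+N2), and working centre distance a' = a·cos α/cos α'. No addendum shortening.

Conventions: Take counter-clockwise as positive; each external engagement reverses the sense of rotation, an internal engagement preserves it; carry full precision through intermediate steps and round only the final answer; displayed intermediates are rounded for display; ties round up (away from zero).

recognized (one external pair, fixed centres): single-mesh tooth geometry, m = 4.175, N1 = 27, N2 = 28
base radii: r_b1 = 51.106274, r_b2 = 52.999099
tip radii: r_a1 = 60.537500, r_a2 = 62.625000
no profile shift: α' = α, a' = a
action lengths: √(r_a1²−r_b1²) = 32.449001, √(r_a2²−r_b2²) = 33.361447
base pitch p_b = π·m·cos α = 11.892970
CR = (32.449001 + 33.361447 − 114.812500·sin 24.94100°)/11.892970 = 1.462693
contact ratio ≈ 1.4627

1.4627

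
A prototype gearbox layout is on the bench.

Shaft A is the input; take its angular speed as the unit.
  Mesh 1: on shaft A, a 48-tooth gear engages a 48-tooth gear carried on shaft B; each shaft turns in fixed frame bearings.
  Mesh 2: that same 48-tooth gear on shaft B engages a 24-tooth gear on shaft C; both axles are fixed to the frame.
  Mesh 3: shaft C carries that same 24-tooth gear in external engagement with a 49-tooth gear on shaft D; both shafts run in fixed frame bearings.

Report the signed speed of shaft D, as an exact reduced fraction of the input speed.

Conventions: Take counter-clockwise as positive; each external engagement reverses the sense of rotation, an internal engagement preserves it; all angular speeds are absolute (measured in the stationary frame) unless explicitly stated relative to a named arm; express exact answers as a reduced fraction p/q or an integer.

-48/49

3-mesh fixed-axis compound train (all bearings frame-fixed)
mesh 1 [48T→48T]: |ω|/ω_in = 1×48/48 = 1, sense flips to −
mesh 2 [48T→24T]: |ω|/ω_in = 1×48/24 = 2, sense flips to +
mesh 3 [24T→49T]: |ω|/ω_in = 2×24/49 = 48/49, sense flips to −
signed output speed (× input speed) = -48/49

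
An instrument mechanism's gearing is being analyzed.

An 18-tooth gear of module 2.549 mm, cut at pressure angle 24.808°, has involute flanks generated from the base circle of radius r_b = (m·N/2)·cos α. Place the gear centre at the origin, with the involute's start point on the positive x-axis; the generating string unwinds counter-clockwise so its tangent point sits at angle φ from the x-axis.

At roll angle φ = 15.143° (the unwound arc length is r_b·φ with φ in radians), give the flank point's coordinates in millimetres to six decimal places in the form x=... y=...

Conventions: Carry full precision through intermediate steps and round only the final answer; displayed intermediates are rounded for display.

x=21.538626 y=0.127255

topology: single-mesh involute geometry — m = 2.549, N = 18
pitch radius r_p = m·N/2 = 2.549·18/2 = 22.941000
base radius r_b = r_p·cos α = 22.941000·cos 24.808° = 20.823979
roll angle φ = 15.143° = 0.26429521 rad
x = r_b·(cos φ + φ·sin φ) = 21.538626
y = r_b·(sin φ − φ·cos φ) = 0.127255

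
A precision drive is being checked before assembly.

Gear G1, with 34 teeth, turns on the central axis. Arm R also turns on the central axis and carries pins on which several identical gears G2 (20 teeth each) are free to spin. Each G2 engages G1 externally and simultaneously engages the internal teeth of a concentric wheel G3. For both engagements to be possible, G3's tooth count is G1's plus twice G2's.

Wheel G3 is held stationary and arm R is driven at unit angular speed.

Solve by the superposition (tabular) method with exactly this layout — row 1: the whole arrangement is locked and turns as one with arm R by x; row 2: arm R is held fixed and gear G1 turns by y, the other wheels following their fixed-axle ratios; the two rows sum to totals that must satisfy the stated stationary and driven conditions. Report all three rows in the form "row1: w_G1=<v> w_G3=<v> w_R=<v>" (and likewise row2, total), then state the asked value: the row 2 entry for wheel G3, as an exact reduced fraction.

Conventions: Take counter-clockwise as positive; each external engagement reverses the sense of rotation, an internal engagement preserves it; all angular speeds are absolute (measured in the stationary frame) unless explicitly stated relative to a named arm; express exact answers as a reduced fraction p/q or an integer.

row1: w_G1=1 w_G3=1 w_R=1
row2: w_G1=37/17 w_G3=-1 w_R=0
total: w_G1=54/17 w_G3=0 w_R=1
asked value: -1

class = planetary set [G3 = 34+2·20 = 74; Willis about the carrier]
row 1 — lock + rotate with arm: ω_sun = ω_ring = ω_arm = x
row 2 (arm held, sun turns y): ω_ring = −(34/74)·y, ω_arm = 0
boundary: total ω_ring = x − (34/74)·y = 0 and total ω_arm = x = 1  ⇒  y = 37/17, x = 1
row 2 ring = −(34/74)·37/17 = -1
totals (row 1 + row 2): sun 1 + 37/17 = 54/17, ring 1 + (-1) = 0, arm 1 + 0 = 1
asked cell (row2, ring) = -1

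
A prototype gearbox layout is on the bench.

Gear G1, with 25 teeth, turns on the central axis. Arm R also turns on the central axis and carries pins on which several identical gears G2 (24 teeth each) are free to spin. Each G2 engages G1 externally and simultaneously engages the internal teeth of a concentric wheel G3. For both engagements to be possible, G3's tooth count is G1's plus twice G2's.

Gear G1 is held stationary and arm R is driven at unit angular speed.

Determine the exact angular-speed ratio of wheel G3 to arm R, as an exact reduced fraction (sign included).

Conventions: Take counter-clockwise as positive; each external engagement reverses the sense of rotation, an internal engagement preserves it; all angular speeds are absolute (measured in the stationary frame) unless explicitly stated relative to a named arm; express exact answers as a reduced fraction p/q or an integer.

98/73

class = planetary set [G3 = 25+2·24 = 73; Willis about the carrier]
ring teeth: 25 + 2·24 = 73
25(ω_sun−ω_arm) = −73(ω_ring−ω_arm),  ω_sun = 0, ω_arm = 1
ω_ring = 1 − (25/73)(0−1) = 98/73
ω_out/ω_in = 98/73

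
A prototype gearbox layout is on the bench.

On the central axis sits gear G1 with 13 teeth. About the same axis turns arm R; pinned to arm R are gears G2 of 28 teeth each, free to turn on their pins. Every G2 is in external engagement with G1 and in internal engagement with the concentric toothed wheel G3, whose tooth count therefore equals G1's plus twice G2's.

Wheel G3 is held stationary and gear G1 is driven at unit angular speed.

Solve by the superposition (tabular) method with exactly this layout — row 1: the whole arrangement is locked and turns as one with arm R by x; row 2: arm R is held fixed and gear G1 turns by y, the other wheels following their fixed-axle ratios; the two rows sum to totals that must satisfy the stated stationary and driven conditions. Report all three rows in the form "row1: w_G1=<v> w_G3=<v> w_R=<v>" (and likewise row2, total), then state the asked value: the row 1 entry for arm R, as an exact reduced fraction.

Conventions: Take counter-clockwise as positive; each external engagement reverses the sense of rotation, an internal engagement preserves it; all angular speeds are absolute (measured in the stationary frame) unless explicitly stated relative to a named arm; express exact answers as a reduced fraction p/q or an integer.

row1: w_G1=13/82 w_G3=13/82 w_R=13/82
row2: w_G1=69/82 w_G3=-13/82 w_R=0
total: w_G1=1 w_G3=0 w_R=13/82
asked value: 13/82

planetary set (13T centre, 28T on arm, 69T internal) — Willis relation
superposition row 1 [locked train]: every member turns x
superposition row 2 [arm held]: sun y, ring −(13/69)·y, arm 0
boundary: total ω_ring = x − (13/69)·y = 0 and total ω_sun = x + y = 1  ⇒  y = 69/82, x = 13/82
row 2 ring = −(13/69)·69/82 = -13/82
totals (row 1 + row 2): sun 13/82 + 69/82 = 1, ring 13/82 + (-13/82) = 0, arm 13/82 + 0 = 13/82
asked cell (row1, arm) = 13/82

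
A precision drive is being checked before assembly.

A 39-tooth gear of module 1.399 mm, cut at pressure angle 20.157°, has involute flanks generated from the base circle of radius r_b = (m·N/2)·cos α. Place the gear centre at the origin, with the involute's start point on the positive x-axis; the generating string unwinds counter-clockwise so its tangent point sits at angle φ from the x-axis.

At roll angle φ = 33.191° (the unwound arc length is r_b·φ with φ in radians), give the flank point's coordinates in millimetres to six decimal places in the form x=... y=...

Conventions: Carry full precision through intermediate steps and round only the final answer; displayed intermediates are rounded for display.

single-mesh involute tooth geometry (39T wheel at module 1.399)
pitch radius r_p = m·N/2 = 1.399·39/2 = 27.280500
base radius r_b = r_p·cos α = 27.280500·cos 20.157° = 25.609621
roll angle φ = 33.191° = 0.57929223 rad
x = r_b·(cos φ + φ·sin φ) = 29.552819
y = r_b·(sin φ − φ·cos φ) = 1.604466

x=29.552819 y=1.604466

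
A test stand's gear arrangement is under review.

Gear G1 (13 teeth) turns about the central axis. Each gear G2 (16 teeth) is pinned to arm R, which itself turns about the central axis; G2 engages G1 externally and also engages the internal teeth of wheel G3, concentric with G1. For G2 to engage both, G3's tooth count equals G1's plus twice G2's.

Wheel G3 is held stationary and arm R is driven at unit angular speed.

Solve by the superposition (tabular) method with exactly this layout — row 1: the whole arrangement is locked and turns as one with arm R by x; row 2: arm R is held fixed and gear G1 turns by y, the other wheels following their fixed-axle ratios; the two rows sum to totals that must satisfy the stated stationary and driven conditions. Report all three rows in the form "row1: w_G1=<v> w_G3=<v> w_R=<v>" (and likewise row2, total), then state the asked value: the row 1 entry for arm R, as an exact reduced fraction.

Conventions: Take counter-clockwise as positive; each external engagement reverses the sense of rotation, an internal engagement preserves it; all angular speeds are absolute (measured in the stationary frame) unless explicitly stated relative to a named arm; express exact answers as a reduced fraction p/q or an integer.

row1: w_G1=1 w_G3=1 w_R=1
row2: w_G1=45/13 w_G3=-1 w_R=0
total: w_G1=58/13 w_G3=0 w_R=1
asked value: 1

recognized (axles ride arm R): planetary set, 13/16/45 teeth
superposition row 1 [locked train]: every member turns x
row 2 (arm held, sun turns y): ω_ring = −(13/45)·y, ω_arm = 0
boundary: total ω_ring = x − (13/45)·y = 0 and total ω_arm = x = 1  ⇒  y = 45/13, x = 1
row 2 ring = −(13/45)·45/13 = -1
totals (row 1 + row 2): sun 1 + 45/13 = 58/13, ring 1 + (-1) = 0, arm 1 + 0 = 1
asked cell (row1, arm) = 1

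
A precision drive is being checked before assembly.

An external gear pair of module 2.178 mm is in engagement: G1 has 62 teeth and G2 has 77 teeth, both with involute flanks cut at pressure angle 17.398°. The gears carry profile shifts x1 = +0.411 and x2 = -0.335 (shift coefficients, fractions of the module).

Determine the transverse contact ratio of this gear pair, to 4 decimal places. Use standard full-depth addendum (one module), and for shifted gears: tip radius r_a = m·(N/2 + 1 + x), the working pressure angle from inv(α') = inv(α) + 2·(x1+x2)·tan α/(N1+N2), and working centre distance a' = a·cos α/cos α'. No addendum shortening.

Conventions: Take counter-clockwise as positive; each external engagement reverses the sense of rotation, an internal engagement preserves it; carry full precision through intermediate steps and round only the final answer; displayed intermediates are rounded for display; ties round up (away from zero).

1.9287

class = single-mesh tooth geometry [involute pair 62T × 77T, m = 2.178]
base radii: r_b1 = 64.429103, r_b2 = 80.016790
tip radii: r_a1 = 70.591158, r_a2 = 85.301370
inv(α') = inv(17.398°) + 2·(+0.411-0.335)·tan α/(62+77) = 0.01003293  ⇒  α' = 17.59556°
a' = a·cos α / cos α' = 151.3710·cos 17.398°/cos 17.59556° = 151.535621
action lengths: √(r_a1²−r_b1²) = 28.844449, √(r_a2²−r_b2²) = 29.557353
base pitch p_b = π·m·cos α = 6.529355
CR = (28.844449 + 29.557353 − 151.535621·sin 17.59556°)/6.529355 = 1.928705
contact ratio ≈ 1.9287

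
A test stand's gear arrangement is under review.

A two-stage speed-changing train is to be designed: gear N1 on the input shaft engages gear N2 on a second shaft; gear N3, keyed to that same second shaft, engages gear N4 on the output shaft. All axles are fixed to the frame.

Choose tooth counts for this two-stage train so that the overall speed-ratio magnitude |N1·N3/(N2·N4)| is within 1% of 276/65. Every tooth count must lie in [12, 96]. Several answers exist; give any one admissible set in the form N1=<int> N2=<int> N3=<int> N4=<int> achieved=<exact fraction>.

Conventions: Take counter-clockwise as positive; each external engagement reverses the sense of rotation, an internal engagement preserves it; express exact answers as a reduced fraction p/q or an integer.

topology: fixed-axis compound train — 2 stages, target 276/65
target = 276/65 in lowest terms: an exact hit needs N1·N3 = k·276 and N2·N4 = k·65 for one integer k, every count in [12, 96]; additionally prefer no 1:1 stage (N1 ≠ N2, N3 ≠ N4)
k = 1…2: no 1:1-free in-range split of k·276 and k·65 into factor pairs; take k = 3
k = 3: N1·N3 = 828 = 12·69, N2·N4 = 195 = 13·15
achieved = 12·69/(13·15) = 276/65; |achieved − target| = 0 ≤ 69/1625 ✓

N1=12 N2=13 N3=69 N4=15 achieved=276/65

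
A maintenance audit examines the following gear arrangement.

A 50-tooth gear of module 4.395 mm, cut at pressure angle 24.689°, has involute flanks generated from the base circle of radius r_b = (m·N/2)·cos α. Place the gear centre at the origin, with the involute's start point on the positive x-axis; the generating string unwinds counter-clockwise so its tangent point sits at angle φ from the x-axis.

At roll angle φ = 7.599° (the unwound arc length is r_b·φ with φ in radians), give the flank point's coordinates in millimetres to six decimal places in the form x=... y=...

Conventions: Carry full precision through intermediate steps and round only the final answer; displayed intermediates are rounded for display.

class = single-mesh tooth geometry [base-circle involute, m = 4.395, 50T]
pitch radius r_p = m·N/2 = 4.395·50/2 = 109.875000
base radius r_b = r_p·cos α = 109.875000·cos 24.689° = 99.831149
roll angle φ = 7.599° = 0.13262757 rad
x = r_b·(cos φ + φ·sin φ) = 100.705310
y = r_b·(sin φ − φ·cos φ) = 0.077497

x=100.705310 y=0.077497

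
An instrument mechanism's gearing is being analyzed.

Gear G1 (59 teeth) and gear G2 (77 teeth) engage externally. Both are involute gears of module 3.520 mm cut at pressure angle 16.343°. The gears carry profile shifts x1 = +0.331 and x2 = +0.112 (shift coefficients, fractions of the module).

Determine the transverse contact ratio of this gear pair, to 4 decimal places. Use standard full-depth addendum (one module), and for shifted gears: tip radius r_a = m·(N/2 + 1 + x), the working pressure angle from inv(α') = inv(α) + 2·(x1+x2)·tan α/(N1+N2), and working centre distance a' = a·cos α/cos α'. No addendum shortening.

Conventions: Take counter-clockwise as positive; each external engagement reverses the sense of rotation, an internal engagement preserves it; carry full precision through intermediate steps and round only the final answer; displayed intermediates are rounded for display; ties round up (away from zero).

single-mesh involute tooth geometry (59T engaging 77T at module 3.520)
base radii: r_b1 = 99.644281, r_b2 = 130.044231
tip radii: r_a1 = 108.525120, r_a2 = 139.434240
inv(α') = inv(16.343°) + 2·(+0.331+0.112)·tan α/(59+77) = 0.00990649  ⇒  α' = 17.52321°
a' = a·cos α / cos α' = 239.3600·cos 16.343°/cos 17.52321° = 240.865873
action lengths: √(r_a1²−r_b1²) = 42.996732, √(r_a2²−r_b2²) = 50.303134
base pitch p_b = π·m·cos α = 10.611584
CR = (42.996732 + 50.303134 − 240.865873·sin 17.52321°)/10.611584 = 1.957961
contact ratio ≈ 1.9580

1.9580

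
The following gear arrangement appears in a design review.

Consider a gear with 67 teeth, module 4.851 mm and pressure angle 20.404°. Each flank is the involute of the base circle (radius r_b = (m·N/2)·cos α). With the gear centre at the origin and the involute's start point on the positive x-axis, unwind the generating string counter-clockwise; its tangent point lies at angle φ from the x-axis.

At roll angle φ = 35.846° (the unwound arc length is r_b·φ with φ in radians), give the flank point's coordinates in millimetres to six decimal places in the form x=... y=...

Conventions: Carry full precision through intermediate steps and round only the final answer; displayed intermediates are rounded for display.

x=179.266849 y=11.952891

class = single-mesh tooth geometry [base-circle involute, m = 4.851, 67T]
pitch radius r_p = m·N/2 = 4.851·67/2 = 162.508500
base radius r_b = r_p·cos α = 162.508500·cos 20.404° = 152.312335
roll angle φ = 35.846° = 0.62563072 rad
x = r_b·(cos φ + φ·sin φ) = 179.266849
y = r_b·(sin φ − φ·cos φ) = 11.952891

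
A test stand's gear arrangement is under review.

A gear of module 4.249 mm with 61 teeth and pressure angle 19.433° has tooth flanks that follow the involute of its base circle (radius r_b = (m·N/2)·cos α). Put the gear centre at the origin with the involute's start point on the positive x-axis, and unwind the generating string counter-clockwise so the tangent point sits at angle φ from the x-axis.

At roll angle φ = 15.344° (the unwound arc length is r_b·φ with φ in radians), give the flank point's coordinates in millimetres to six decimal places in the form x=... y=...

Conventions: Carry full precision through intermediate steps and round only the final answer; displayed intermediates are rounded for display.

single-mesh involute tooth geometry (61T wheel at module 4.249)
pitch radius r_p = m·N/2 = 4.249·61/2 = 129.594500
base radius r_b = r_p·cos α = 129.594500·cos 19.433° = 122.211656
roll angle φ = 15.344° = 0.26780332 rad
x = r_b·(cos φ + φ·sin φ) = 126.515818
y = r_b·(sin φ − φ·cos φ) = 0.776822

x=126.515818 y=0.776822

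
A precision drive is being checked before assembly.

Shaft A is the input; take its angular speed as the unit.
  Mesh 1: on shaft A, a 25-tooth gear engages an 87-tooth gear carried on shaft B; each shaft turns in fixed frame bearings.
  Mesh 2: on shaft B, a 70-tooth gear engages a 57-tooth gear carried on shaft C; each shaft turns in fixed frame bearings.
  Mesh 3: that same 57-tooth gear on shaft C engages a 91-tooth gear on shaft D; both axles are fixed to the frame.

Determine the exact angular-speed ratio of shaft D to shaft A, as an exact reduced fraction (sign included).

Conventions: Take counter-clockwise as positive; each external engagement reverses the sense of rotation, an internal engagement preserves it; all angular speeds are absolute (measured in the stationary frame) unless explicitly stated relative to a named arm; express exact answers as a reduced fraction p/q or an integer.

-250/1131

class = fixed-axis compound train [3 meshes; 3 ratios multiply, 3 sense flips]
mesh 1 [25T→87T]: running ratio 25/87, sense −
mesh 2 [70T→57T]: running ratio 1750/4959, sense +
mesh 3 [57T→91T]: running ratio 250/1131, sense −
ω_out/ω_in = -250/1131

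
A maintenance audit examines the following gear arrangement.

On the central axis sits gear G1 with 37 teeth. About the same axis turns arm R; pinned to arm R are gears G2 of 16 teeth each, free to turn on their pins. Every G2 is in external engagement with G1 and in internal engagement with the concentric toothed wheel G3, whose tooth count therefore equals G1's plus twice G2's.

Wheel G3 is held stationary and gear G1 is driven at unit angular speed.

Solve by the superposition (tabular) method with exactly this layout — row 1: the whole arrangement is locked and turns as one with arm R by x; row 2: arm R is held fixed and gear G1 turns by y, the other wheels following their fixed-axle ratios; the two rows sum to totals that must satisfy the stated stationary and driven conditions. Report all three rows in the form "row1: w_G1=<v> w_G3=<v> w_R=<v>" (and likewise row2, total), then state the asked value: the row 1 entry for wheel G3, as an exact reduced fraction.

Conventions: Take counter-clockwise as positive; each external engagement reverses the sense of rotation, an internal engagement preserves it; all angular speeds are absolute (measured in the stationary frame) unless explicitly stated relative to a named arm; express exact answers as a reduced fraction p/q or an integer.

row1: w_G1=37/106 w_G3=37/106 w_R=37/106
row2: w_G1=69/106 w_G3=-37/106 w_R=0
total: w_G1=1 w_G3=0 w_R=37/106
asked value: 37/106

class = planetary set [G3 = 37+2·16 = 69; Willis about the carrier]
row 1 — lock + rotate with arm: ω_sun = ω_ring = ω_arm = x
row 2 (arm held, sun turns y): ω_ring = −(37/69)·y, ω_arm = 0
boundary: total ω_ring = x − (37/69)·y = 0 and total ω_sun = x + y = 1  ⇒  y = 69/106, x = 37/106
row 2 ring = −(37/69)·69/106 = -37/106
totals (row 1 + row 2): sun 37/106 + 69/106 = 1, ring 37/106 + (-37/106) = 0, arm 37/106 + 0 = 37/106
asked cell (row1, ring) = 37/106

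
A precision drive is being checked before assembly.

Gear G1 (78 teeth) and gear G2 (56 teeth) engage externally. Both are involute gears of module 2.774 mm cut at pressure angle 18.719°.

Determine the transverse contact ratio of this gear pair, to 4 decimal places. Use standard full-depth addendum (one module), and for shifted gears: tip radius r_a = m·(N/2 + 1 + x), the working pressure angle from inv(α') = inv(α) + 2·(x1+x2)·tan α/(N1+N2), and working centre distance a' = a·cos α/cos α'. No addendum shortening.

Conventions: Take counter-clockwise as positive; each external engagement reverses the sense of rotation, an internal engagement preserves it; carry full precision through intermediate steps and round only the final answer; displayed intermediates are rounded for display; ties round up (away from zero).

topology: single-mesh involute geometry — m = 2.774, 78T/56T pair
base radii: r_b1 = 102.463383, r_b2 = 73.563455
tip radii: r_a1 = 110.960000, r_a2 = 80.446000
no profile shift: α' = α, a' = a
action lengths: √(r_a1²−r_b1²) = 42.583761, √(r_a2²−r_b2²) = 32.557289
base pitch p_b = π·m·cos α = 8.253800
CR = (42.583761 + 32.557289 − 185.858000·sin 18.71900°)/8.253800 = 1.877218
contact ratio ≈ 1.8772

1.8772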